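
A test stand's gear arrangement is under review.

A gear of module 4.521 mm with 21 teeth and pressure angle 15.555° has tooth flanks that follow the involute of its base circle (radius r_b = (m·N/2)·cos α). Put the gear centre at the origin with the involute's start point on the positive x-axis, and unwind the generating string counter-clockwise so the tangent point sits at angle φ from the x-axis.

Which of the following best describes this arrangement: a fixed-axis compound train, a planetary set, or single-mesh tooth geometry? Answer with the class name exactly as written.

single-mesh tooth geometry

class = single-mesh tooth geometry [base-circle involute, m = 4.521, 21T]
classification: single-mesh tooth geometry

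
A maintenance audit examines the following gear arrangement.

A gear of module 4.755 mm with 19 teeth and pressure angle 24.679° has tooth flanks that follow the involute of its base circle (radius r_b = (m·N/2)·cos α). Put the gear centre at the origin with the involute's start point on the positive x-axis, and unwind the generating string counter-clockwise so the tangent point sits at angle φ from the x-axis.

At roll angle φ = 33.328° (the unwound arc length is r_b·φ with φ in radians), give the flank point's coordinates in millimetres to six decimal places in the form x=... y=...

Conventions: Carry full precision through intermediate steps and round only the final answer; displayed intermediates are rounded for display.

x=47.414207 y=2.602846

class = single-mesh tooth geometry [base-circle involute, m = 4.755, 19T]
pitch radius r_p = m·N/2 = 4.755·19/2 = 45.172500
base radius r_b = r_p·cos α = 45.172500·cos 24.679° = 41.046501
roll angle φ = 33.328° = 0.58168333 rad
x = r_b·(cos φ + φ·sin φ) = 47.414207
y = r_b·(sin φ − φ·cos φ) = 2.602846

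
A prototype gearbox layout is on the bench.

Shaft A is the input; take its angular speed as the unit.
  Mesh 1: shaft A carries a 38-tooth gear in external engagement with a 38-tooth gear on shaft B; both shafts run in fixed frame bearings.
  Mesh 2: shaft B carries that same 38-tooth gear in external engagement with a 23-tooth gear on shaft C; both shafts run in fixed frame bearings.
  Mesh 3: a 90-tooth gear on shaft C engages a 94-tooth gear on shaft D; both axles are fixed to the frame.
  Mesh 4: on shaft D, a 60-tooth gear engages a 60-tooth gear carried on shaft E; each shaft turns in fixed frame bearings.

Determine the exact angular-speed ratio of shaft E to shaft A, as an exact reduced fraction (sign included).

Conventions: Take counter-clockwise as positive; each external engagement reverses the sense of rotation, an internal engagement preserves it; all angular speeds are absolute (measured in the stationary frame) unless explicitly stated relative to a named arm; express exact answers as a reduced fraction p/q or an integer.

1710/1081

class = fixed-axis compound train [4 meshes; 4 ratios multiply, 4 sense flips]
mesh 1 [38T→38T]: running ratio 1, sense −
mesh 2 [38T→23T]: running ratio 38/23, sense +
mesh 3 [90T→94T]: running ratio 1710/1081, sense −
mesh 4 [60T→60T]: running ratio 1710/1081, sense +
ω_out/ω_in = 1710/1081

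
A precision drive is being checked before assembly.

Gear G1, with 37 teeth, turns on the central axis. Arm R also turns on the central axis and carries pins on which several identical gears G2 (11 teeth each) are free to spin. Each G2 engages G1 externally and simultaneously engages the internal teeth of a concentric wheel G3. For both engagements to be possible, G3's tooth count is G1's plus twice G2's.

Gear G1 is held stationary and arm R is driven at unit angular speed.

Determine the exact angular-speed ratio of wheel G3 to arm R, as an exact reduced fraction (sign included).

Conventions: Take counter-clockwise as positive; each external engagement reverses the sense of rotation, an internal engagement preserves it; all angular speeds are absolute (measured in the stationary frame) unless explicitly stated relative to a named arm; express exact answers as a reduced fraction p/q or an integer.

planetary set (37T centre, 11T on arm, 59T internal) — Willis relation
ring teeth: 37 + 2·11 = 59
37(ω_sun−ω_arm) = −59(ω_ring−ω_arm),  ω_sun = 0, ω_arm = 1
ω_ring = 1 − (37/59)(0−1) = 96/59
ω_out/ω_in = 96/59

96/59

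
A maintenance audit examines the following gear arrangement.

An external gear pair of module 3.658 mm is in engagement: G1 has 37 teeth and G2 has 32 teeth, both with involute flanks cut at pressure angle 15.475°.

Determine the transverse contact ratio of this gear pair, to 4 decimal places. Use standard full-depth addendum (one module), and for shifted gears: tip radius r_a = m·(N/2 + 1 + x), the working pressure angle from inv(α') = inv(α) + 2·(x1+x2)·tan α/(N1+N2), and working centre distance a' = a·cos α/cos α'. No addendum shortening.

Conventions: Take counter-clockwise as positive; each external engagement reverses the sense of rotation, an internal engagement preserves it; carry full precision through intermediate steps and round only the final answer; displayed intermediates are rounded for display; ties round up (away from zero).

1.9319

single-mesh involute tooth geometry (37T engaging 32T at module 3.658)
base radii: r_b1 = 65.219648, r_b2 = 56.406182
tip radii: r_a1 = 71.331000, r_a2 = 62.186000
no profile shift: α' = α, a' = a
action lengths: √(r_a1²−r_b1²) = 28.887870, √(r_a2²−r_b2²) = 26.180932
base pitch p_b = π·m·cos α = 11.075328
CR = (28.887870 + 26.180932 − 126.201000·sin 15.47500°)/11.075328 = 1.931872
contact ratio ≈ 1.9319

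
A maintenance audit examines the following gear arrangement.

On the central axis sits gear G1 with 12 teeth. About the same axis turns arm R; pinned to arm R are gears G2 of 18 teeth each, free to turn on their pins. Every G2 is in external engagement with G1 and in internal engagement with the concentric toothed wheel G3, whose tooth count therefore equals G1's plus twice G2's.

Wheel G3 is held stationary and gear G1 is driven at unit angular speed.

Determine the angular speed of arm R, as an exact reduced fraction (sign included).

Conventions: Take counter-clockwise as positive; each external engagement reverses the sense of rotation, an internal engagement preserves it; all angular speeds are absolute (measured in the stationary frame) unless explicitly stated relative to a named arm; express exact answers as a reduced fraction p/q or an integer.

1/5

topology: planetary set — G1 12T / G2 18T / G3 48T, arm = carrier (Willis)
ring teeth: 12 + 2·18 = 48
12(ω_sun−ω_arm) = −48(ω_ring−ω_arm),  ω_ring = 0, ω_sun = 1
12(1−ω_arm) = −48(0−ω_arm)  ⇒  60·ω_arm = 12  ⇒  ω_arm = 1/5
exact speed ratio = 1/5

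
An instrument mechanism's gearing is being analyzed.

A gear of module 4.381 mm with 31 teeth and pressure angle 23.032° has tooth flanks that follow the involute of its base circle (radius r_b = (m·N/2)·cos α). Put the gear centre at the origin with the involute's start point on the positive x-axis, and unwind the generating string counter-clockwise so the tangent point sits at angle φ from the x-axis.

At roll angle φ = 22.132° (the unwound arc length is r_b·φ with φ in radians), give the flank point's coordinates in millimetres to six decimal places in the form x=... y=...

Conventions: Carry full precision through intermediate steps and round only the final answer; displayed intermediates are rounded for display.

x=66.982272 y=1.182788

single-mesh involute tooth geometry (31T wheel at module 4.381)
pitch radius r_p = m·N/2 = 4.381·31/2 = 67.905500
base radius r_b = r_p·cos α = 67.905500·cos 23.032° = 62.492514
roll angle φ = 22.132° = 0.38627627 rad
x = r_b·(cos φ + φ·sin φ) = 66.982272
y = r_b·(sin φ − φ·cos φ) = 1.182788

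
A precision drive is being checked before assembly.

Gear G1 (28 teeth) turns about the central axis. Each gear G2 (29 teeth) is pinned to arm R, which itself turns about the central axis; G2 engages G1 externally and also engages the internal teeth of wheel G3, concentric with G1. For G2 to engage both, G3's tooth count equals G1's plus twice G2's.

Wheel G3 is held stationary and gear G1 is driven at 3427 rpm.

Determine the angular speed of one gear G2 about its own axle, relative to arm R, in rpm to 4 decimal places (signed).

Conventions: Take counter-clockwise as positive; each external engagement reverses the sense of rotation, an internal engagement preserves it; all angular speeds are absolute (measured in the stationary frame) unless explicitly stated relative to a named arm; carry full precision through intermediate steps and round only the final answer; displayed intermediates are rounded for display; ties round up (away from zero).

-2496.1331 rpm

recognized (axles ride arm R): planetary set, 28/29/86 teeth
normalise by the input: solve with ω_sun = 1, then scale by 3427 rpm
ring teeth: 28 + 2·29 = 86
28(ω_sun−ω_arm) = −86(ω_ring−ω_arm),  ω_ring = 0, ω_sun = 1
28(1−ω_arm) = −86(0−ω_arm)  ⇒  114·ω_arm = 28  ⇒  ω_arm = 14/57
sun–planet mesh: 28·(1−14/57) = −29·(ω_p−ω_arm)  ⇒  ω_p−ω_arm = -1204/1653
scale: ω_p−ω_arm = -1204/1653 × 3427 rpm = -2496.1331 rpm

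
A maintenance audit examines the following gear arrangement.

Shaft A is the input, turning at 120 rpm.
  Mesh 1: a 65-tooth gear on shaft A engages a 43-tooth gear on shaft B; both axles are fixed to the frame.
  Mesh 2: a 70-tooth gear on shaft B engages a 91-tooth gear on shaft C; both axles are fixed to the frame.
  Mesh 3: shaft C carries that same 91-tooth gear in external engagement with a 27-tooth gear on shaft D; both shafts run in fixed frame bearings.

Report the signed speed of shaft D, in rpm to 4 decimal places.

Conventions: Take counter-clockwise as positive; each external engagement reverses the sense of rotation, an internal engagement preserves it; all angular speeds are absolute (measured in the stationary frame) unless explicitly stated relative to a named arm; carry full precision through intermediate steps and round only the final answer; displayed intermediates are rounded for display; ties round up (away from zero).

topology: fixed-axis compound train — 3 meshes, A→D
mesh 1 [65T→43T]: ω = 120.0000×65/43 = 181.3953 rpm, sense flips to −
mesh 2 [70T→91T]: ω = 181.3953×70/91 = 139.5349 rpm, sense flips to +
mesh 3 [91T→27T]: ω = 139.5349×91/27 = 470.2842 rpm, sense flips to −
signed output speed = -470.2842 rpm

-470.2842 rpm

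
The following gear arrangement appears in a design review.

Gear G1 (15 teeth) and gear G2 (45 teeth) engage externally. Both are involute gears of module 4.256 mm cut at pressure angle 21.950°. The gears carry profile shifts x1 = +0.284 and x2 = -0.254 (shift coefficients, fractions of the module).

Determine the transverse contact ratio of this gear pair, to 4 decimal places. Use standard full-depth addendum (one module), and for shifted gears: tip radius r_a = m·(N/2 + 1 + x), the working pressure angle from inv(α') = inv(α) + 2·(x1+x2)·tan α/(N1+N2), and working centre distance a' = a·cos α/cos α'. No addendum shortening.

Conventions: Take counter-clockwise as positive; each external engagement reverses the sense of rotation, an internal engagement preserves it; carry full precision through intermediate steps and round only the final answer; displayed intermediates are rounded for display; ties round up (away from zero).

recognized (one external pair, fixed centres): single-mesh tooth geometry, m = 4.256, N1 = 15, N2 = 45
base radii: r_b1 = 29.606132, r_b2 = 88.818397
tip radii: r_a1 = 37.384704, r_a2 = 98.934976
inv(α') = inv(21.950°) + 2·(+0.284-0.254)·tan α/(15+45) = 0.02031471  ⇒  α' = 22.09116°
a' = a·cos α / cos α' = 127.6800·cos 21.950°/cos 22.09116° = 127.807291
action lengths: √(r_a1²−r_b1²) = 22.827462, √(r_a2²−r_b2²) = 43.582358
base pitch p_b = π·m·cos α = 12.401388
CR = (22.827462 + 43.582358 − 127.807291·sin 22.09116°)/12.401388 = 1.479180
contact ratio ≈ 1.4792

1.4792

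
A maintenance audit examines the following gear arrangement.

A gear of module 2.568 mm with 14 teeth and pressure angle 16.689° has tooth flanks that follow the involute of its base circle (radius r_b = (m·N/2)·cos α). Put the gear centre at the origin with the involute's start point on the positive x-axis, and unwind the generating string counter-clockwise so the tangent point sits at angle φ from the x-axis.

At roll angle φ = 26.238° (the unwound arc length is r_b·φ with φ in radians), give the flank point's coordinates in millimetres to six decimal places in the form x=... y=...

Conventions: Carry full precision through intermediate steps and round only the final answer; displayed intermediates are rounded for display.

x=18.930716 y=0.539723

single-mesh involute tooth geometry (14T wheel at module 2.568)
pitch radius r_p = m·N/2 = 2.568·14/2 = 17.976000
base radius r_b = r_p·cos α = 17.976000·cos 16.689° = 17.218809
roll angle φ = 26.238° = 0.45793949 rad
x = r_b·(cos φ + φ·sin φ) = 18.930716
y = r_b·(sin φ − φ·cos φ) = 0.539723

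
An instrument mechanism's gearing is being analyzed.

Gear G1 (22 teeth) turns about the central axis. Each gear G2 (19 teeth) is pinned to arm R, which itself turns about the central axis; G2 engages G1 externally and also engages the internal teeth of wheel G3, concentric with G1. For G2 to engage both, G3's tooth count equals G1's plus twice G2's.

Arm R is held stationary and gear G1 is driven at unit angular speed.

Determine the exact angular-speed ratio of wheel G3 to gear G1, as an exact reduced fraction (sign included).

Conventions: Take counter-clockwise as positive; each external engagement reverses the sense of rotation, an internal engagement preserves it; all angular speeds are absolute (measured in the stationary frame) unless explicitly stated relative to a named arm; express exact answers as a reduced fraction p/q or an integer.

-11/30

topology: planetary set — G1 22T / G2 19T / G3 60T, arm = carrier (Willis)
ring teeth: 22 + 2·19 = 60
22(ω_sun−ω_arm) = −60(ω_ring−ω_arm),  ω_arm = 0, ω_sun = 1
ω_ring = 0 − (22/60)(1−0) = -11/30
ω_out/ω_in = -11/30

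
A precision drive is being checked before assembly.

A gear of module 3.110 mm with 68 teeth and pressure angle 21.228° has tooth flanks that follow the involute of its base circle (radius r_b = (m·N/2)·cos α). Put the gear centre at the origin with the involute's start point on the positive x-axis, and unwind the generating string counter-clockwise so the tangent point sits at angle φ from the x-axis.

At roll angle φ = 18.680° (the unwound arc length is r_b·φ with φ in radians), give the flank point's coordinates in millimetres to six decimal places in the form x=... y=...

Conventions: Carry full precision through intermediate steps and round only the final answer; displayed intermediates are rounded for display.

x=103.665279 y=1.126528

recognized (one wheel, involute flank): single-mesh tooth geometry, m = 3.110, N = 68
pitch radius r_p = m·N/2 = 3.110·68/2 = 105.740000
base radius r_b = r_p·cos α = 105.740000·cos 21.228° = 98.565220
roll angle φ = 18.680° = 0.32602750 rad
x = r_b·(cos φ + φ·sin φ) = 103.665279
y = r_b·(sin φ − φ·cos φ) = 1.126528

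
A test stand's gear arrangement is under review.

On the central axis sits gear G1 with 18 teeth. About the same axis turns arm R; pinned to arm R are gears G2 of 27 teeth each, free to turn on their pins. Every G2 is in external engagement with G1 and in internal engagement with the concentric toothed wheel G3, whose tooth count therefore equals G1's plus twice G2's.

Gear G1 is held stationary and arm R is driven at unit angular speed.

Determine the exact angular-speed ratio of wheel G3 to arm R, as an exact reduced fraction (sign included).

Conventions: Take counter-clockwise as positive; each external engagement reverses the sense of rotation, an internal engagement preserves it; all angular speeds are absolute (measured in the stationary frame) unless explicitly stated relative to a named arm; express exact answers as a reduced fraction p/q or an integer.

recognized (axles ride arm R): planetary set, 18/27/72 teeth
ring teeth: 18 + 2·27 = 72
18(ω_sun−ω_arm) = −72(ω_ring−ω_arm),  ω_sun = 0, ω_arm = 1
ω_ring = 1 − (18/72)(0−1) = 5/4
ω_out/ω_in = 5/4

5/4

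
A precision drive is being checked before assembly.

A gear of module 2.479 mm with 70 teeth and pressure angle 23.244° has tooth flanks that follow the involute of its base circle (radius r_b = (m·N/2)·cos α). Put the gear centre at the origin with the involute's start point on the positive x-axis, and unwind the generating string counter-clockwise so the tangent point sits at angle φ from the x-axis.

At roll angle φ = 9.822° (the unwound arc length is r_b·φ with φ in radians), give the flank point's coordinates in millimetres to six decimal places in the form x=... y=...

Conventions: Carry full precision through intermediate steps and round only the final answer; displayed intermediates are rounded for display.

topology: single-mesh involute geometry — m = 2.479, N = 70
pitch radius r_p = m·N/2 = 2.479·70/2 = 86.765000
base radius r_b = r_p·cos α = 86.765000·cos 23.244° = 79.722506
roll angle φ = 9.822° = 0.17142624 rad
x = r_b·(cos φ + φ·sin φ) = 80.885314
y = r_b·(sin φ − φ·cos φ) = 0.133480

x=80.885314 y=0.133480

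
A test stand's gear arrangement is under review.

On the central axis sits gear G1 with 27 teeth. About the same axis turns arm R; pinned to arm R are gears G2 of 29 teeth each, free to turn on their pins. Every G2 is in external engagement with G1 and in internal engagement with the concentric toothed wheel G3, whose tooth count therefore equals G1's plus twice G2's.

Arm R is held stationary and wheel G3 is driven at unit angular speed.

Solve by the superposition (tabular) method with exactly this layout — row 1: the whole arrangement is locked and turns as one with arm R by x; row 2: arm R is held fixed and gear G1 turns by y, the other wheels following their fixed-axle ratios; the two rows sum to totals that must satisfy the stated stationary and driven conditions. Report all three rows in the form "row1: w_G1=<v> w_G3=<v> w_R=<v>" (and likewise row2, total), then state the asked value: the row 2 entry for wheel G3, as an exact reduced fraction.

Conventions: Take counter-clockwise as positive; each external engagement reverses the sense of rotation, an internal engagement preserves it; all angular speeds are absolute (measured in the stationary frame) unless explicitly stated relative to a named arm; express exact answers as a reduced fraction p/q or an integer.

row1: w_G1=0 w_G3=0 w_R=0
row2: w_G1=-85/27 w_G3=1 w_R=0
total: w_G1=-85/27 w_G3=1 w_R=0
asked value: 1

class = planetary set [G3 = 27+2·29 = 85; Willis about the carrier]
row 1 — lock + rotate with arm: ω_sun = ω_ring = ω_arm = x
row 2 (arm held, sun turns y): ω_ring = −(27/85)·y, ω_arm = 0
boundary: total ω_arm = x = 0 and total ω_ring = x − (27/85)·y = 1  ⇒  y = -85/27, x = 0
row 2 ring = −(27/85)·(-85/27) = 1
totals (row 1 + row 2): sun 0 + (-85/27) = -85/27, ring 0 + 1 = 1, arm 0 + 0 = 0
asked cell (row2, ring) = 1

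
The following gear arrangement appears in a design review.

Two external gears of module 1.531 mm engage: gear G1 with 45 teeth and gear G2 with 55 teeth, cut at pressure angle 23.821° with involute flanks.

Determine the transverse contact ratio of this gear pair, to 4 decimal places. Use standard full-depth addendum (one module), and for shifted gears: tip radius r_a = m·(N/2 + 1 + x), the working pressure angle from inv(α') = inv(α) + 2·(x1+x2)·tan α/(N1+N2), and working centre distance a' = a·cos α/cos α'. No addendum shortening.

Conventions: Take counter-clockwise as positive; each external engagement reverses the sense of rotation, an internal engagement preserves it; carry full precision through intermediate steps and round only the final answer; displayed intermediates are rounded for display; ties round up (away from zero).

1.5789

topology: single-mesh involute geometry — m = 1.531, 45T/55T pair
base radii: r_b1 = 31.512976, r_b2 = 38.515860
tip radii: r_a1 = 35.978500, r_a2 = 43.633500
no profile shift: α' = α, a' = a
action lengths: √(r_a1²−r_b1²) = 17.360438, √(r_a2²−r_b2²) = 20.503924
base pitch p_b = π·m·cos α = 4.400042
CR = (17.360438 + 20.503924 − 76.550000·sin 23.82100°)/4.400042 = 1.578917
contact ratio ≈ 1.5789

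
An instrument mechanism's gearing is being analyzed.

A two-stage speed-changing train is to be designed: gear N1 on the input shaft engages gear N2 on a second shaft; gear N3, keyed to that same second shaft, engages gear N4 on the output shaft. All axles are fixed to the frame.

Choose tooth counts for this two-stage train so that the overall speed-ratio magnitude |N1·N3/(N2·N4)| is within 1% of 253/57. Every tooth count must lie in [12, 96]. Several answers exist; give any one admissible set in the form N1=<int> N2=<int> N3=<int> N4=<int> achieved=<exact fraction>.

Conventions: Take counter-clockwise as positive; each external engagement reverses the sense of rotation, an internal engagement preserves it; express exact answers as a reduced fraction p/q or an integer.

topology: fixed-axis compound train — 2 stages, target 253/57
target = 253/57 in lowest terms: an exact hit needs N1·N3 = k·253 and N2·N4 = k·57 for one integer k, every count in [12, 96]; additionally prefer no 1:1 stage (N1 ≠ N2, N3 ≠ N4)
k = 1…3: no 1:1-free in-range split of k·253 and k·57 into factor pairs; take k = 4
k = 4: N1·N3 = 1012 = 22·46, N2·N4 = 228 = 12·19
achieved = 22·46/(12·19) = 253/57; |achieved − target| = 0 ≤ 253/5700 ✓

N1=22 N2=12 N3=46 N4=19 achieved=253/57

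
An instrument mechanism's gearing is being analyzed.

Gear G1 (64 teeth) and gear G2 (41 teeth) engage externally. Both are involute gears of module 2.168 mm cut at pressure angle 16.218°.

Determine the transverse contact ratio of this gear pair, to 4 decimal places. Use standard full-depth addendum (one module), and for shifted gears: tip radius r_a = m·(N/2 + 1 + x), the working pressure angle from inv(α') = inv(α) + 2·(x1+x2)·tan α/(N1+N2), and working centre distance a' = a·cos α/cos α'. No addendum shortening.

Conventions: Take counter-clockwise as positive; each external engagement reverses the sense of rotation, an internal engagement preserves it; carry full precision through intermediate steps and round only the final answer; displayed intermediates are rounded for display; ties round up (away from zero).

recognized (one external pair, fixed centres): single-mesh tooth geometry, m = 2.168, N1 = 64, N2 = 41
base radii: r_b1 = 66.615251, r_b2 = 42.675395
tip radii: r_a1 = 71.544000, r_a2 = 46.612000
no profile shift: α' = α, a' = a
action lengths: √(r_a1²−r_b1²) = 26.095063, √(r_a2²−r_b2²) = 18.748045
base pitch p_b = π·m·cos α = 6.539937
CR = (26.095063 + 18.748045 − 113.820000·sin 16.21800°)/6.539937 = 1.996044
contact ratio ≈ 1.9960

1.9960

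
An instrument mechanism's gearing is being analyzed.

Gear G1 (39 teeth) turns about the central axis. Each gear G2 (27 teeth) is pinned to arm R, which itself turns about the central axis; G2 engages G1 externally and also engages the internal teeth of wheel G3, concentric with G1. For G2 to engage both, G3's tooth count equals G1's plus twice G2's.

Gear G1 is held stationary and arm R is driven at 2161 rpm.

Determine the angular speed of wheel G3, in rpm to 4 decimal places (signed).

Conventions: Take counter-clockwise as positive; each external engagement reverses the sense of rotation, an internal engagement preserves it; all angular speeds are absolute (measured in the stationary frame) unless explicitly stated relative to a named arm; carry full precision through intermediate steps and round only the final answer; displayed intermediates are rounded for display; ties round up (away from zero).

recognized (axles ride arm R): planetary set, 39/27/93 teeth
normalise by the input: solve with ω_arm = 1, then scale by 2161 rpm
ring teeth: 39 + 2·27 = 93
39(ω_sun−ω_arm) = −93(ω_ring−ω_arm),  ω_sun = 0, ω_arm = 1
ω_ring = 1 − (39/93)(0−1) = 44/31
scale: ω_ring = 44/31 × 2161 rpm = +3067.2258 rpm

+3067.2258 rpm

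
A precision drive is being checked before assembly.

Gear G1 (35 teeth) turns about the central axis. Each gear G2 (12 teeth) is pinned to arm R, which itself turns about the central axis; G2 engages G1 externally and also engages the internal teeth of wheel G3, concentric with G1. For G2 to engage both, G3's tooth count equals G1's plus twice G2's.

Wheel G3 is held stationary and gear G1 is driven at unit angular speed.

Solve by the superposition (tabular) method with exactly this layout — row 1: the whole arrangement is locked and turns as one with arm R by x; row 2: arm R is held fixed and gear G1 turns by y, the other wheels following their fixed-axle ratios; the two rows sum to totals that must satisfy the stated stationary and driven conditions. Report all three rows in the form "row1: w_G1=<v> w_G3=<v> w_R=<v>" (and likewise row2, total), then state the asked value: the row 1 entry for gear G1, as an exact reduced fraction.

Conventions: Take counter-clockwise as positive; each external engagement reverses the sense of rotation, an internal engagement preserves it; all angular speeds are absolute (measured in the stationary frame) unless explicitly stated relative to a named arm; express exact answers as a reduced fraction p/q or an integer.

row1: w_G1=35/94 w_G3=35/94 w_R=35/94
row2: w_G1=59/94 w_G3=-35/94 w_R=0
total: w_G1=1 w_G3=0 w_R=35/94
asked value: 35/94

planetary set (35T centre, 12T on arm, 59T internal) — Willis relation
row 1: whole set turns with the arm by x
row 2: sun turns y, ring = −(35/59)·y, arm 0
boundary: total ω_ring = x − (35/59)·y = 0 and total ω_sun = x + y = 1  ⇒  y = 59/94, x = 35/94
row 2 ring = −(35/59)·59/94 = -35/94
totals (row 1 + row 2): sun 35/94 + 59/94 = 1, ring 35/94 + (-35/94) = 0, arm 35/94 + 0 = 35/94
asked cell (row1, sun) = 35/94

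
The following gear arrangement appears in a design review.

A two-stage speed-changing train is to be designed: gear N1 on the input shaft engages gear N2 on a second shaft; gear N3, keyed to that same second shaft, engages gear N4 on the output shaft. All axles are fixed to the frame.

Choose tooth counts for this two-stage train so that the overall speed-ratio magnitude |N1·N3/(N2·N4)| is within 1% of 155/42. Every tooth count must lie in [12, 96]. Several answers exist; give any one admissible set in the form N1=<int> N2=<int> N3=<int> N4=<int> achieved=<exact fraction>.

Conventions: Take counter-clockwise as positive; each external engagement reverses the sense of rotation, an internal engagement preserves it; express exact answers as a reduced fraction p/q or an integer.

2-stage fixed-axis compound train for ratio 155/42
target = 155/42 in lowest terms: an exact hit needs N1·N3 = k·155 and N2·N4 = k·42 for one integer k, every count in [12, 96]; additionally prefer no 1:1 stage (N1 ≠ N2, N3 ≠ N4)
k = 1…3: no 1:1-free in-range split of k·155 and k·42 into factor pairs; take k = 4
k = 4: N1·N3 = 620 = 20·31, N2·N4 = 168 = 12·14
achieved = 20·31/(12·14) = 155/42; |achieved − target| = 0 ≤ 31/840 ✓

N1=20 N2=12 N3=31 N4=14 achieved=155/42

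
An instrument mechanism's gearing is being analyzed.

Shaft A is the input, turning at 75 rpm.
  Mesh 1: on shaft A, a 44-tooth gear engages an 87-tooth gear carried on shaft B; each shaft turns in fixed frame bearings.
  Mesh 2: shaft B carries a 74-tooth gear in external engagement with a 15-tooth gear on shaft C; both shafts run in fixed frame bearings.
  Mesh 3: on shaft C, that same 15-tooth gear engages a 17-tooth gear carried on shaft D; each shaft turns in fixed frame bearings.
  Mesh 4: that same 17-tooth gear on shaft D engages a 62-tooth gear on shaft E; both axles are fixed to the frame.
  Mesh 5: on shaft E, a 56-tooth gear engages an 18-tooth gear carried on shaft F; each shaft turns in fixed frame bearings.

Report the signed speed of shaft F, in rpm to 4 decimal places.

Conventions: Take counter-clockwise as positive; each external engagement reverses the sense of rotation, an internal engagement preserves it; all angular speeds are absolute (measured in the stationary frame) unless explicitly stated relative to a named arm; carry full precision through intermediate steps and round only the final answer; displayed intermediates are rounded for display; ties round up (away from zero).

-140.8479 rpm

topology: fixed-axis compound train — 5 meshes, A→F
mesh 1 [44T→87T]: ω = 75.0000×44/87 = 37.9310 rpm, sense flips to −
mesh 2 [74T→15T]: ω = 37.9310×74/15 = 187.1264 rpm, sense flips to +
mesh 3 [15T→17T]: ω = 187.1264×15/17 = 165.1116 rpm, sense flips to −
mesh 4 [17T→62T]: ω = 165.1116×17/62 = 45.2725 rpm, sense flips to +
mesh 5 [56T→18T]: ω = 45.2725×56/18 = 140.8479 rpm, sense flips to −
signed output speed = -140.8479 rpm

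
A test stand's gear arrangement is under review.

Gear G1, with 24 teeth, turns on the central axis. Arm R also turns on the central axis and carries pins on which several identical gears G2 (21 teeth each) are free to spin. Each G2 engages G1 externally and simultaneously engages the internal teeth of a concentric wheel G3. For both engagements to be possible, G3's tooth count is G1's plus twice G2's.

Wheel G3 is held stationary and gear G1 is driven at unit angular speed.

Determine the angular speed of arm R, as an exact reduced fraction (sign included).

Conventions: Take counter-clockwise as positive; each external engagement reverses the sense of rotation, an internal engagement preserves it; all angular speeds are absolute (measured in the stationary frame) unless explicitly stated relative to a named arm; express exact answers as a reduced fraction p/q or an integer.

4/15

class = planetary set [G3 = 24+2·21 = 66; Willis about the carrier]
ring teeth: 24 + 2·21 = 66
24(ω_sun−ω_arm) = −66(ω_ring−ω_arm),  ω_ring = 0, ω_sun = 1
24(1−ω_arm) = −66(0−ω_arm)  ⇒  90·ω_arm = 24  ⇒  ω_arm = 4/15
exact speed ratio = 4/15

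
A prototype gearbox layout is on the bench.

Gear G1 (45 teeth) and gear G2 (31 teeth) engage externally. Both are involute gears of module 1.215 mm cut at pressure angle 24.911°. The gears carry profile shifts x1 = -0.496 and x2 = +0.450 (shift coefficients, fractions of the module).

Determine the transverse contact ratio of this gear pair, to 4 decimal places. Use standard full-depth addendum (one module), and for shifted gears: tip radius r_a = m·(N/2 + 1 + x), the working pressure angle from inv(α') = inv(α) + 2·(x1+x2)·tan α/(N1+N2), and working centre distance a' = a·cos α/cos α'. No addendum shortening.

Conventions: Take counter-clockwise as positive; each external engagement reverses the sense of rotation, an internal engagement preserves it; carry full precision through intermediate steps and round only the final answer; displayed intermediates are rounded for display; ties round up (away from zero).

recognized (one external pair, fixed centres): single-mesh tooth geometry, m = 1.215, N1 = 45, N2 = 31
base radii: r_b1 = 24.794106, r_b2 = 17.080384
tip radii: r_a1 = 27.949860, r_a2 = 20.594250
inv(α') = inv(24.911°) + 2·(-0.496+0.450)·tan α/(45+31) = 0.02907676  ⇒  α' = 24.76063°
a' = a·cos α / cos α' = 46.1700·cos 24.911°/cos 24.76063° = 46.113952
action lengths: √(r_a1²−r_b1²) = 12.901434, √(r_a2²−r_b2²) = 11.505808
base pitch p_b = π·m·cos α = 3.461910
CR = (12.901434 + 11.505808 − 46.113952·sin 24.76063°)/3.461910 = 1.471275
contact ratio ≈ 1.4713

1.4713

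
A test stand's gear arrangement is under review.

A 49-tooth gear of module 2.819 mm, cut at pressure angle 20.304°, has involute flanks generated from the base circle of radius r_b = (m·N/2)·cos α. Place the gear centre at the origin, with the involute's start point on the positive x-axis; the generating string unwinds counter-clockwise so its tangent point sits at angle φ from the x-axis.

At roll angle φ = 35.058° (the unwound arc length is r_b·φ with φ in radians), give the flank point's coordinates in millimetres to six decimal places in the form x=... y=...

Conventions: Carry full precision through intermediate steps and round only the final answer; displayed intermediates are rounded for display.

topology: single-mesh involute geometry — m = 2.819, N = 49
pitch radius r_p = m·N/2 = 2.819·49/2 = 69.065500
base radius r_b = r_p·cos α = 69.065500·cos 20.304° = 64.774095
roll angle φ = 35.058° = 0.61187753 rad
x = r_b·(cos φ + φ·sin φ) = 75.788071
y = r_b·(sin φ − φ·cos φ) = 4.763497

x=75.788071 y=4.763497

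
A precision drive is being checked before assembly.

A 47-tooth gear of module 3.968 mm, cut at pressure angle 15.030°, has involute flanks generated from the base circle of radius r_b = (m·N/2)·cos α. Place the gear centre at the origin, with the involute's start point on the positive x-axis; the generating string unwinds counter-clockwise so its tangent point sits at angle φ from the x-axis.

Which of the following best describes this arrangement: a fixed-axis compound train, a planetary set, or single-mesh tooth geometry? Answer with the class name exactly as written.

single-mesh tooth geometry

single-mesh involute tooth geometry (47T wheel at module 3.968)
classification: single-mesh tooth geometry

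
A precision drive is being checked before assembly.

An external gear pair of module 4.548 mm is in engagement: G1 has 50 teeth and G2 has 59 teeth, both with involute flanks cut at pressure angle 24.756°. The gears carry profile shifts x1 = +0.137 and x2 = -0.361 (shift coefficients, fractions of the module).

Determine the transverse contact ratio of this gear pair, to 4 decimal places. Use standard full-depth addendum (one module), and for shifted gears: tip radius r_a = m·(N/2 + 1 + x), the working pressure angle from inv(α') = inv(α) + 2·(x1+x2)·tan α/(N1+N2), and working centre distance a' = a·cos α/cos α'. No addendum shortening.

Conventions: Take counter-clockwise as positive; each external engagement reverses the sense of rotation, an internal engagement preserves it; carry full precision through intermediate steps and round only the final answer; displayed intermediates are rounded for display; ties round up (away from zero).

1.5720

class = single-mesh tooth geometry [involute pair 50T × 59T, m = 4.548]
base radii: r_b1 = 103.250893, r_b2 = 121.836054
tip radii: r_a1 = 118.871076, r_a2 = 137.072172
inv(α') = inv(24.756°) + 2·(+0.137-0.361)·tan α/(50+59) = 0.02716429  ⇒  α' = 24.23290°
a' = a·cos α / cos α' = 247.8660·cos 24.756°/cos 24.23290° = 246.837097
action lengths: √(r_a1²−r_b1²) = 58.903189, √(r_a2²−r_b2²) = 62.807294
base pitch p_b = π·m·cos α = 12.974890
CR = (58.903189 + 62.807294 − 246.837097·sin 24.23290°)/12.974890 = 1.572038
contact ratio ≈ 1.5720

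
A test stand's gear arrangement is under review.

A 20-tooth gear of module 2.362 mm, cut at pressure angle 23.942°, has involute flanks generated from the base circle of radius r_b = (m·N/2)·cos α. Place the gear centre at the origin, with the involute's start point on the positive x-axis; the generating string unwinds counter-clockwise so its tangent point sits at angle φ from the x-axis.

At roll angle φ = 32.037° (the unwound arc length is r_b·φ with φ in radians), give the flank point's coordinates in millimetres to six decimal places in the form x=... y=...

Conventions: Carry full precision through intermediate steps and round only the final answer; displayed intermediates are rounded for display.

single-mesh involute tooth geometry (20T wheel at module 2.362)
pitch radius r_p = m·N/2 = 2.362·20/2 = 23.620000
base radius r_b = r_p·cos α = 23.620000·cos 23.942° = 21.587658
roll angle φ = 32.037° = 0.55915113 rad
x = r_b·(cos φ + φ·sin φ) = 24.703120
y = r_b·(sin φ − φ·cos φ) = 1.219081

x=24.703120 y=1.219081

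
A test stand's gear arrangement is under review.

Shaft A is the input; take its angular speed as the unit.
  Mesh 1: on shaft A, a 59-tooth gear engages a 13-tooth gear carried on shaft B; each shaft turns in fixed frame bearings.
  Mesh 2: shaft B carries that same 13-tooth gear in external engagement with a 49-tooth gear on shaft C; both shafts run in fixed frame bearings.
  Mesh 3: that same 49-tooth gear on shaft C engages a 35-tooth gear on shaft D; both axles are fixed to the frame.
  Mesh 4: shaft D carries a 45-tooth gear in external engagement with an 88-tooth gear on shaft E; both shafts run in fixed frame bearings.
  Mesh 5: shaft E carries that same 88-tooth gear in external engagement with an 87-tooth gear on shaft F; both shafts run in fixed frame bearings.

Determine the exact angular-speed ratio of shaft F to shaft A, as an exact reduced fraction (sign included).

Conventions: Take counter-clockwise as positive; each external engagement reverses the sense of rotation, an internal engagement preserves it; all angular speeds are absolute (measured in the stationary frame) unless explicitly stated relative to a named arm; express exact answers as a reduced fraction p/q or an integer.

-177/203

class = fixed-axis compound train [5 meshes; 5 ratios multiply, 5 sense flips]
mesh 1 [59T→13T]: running ratio 59/13, sense −
mesh 2 [13T→49T]: running ratio 59/49, sense +
mesh 3 [49T→35T]: running ratio 59/35, sense −
mesh 4 [45T→88T]: running ratio 531/616, sense +
mesh 5 [88T→87T]: running ratio 177/203, sense −
ω_out/ω_in = -177/203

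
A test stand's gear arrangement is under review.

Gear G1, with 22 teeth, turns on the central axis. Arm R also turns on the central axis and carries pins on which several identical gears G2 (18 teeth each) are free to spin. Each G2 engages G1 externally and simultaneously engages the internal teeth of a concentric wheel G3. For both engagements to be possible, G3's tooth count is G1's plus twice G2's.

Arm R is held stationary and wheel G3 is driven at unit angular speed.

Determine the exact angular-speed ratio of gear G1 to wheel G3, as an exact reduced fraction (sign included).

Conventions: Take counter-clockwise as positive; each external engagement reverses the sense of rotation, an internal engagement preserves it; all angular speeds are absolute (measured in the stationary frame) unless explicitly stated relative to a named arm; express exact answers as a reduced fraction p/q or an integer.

-29/11

topology: planetary set — G1 22T / G2 18T / G3 58T, arm = carrier (Willis)
ring teeth: 22 + 2·18 = 58
22(ω_sun−ω_arm) = −58(ω_ring−ω_arm),  ω_arm = 0, ω_ring = 1
ω_sun = 0 − (58/22)(1−0) = -29/11
ω_out/ω_in = -29/11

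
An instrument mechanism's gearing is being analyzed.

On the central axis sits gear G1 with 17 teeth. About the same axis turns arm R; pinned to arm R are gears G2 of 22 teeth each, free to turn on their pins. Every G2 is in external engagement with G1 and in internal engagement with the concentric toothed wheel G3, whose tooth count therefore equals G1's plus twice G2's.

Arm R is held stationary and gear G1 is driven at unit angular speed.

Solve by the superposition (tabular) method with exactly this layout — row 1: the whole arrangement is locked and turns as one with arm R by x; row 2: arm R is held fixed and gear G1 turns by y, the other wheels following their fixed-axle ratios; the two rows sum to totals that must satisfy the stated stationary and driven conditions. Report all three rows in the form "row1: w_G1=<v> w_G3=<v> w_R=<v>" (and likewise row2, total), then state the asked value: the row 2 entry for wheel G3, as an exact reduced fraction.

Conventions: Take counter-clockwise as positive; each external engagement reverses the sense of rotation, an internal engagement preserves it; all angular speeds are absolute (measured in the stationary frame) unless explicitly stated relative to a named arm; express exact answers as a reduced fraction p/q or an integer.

topology: planetary set — G1 17T / G2 22T / G3 61T, arm = carrier (Willis)
row 1 (train locked, turned with arm): all members turn x
row 2 (arm held, sun turns y): ω_ring = −(17/61)·y, ω_arm = 0
boundary: total ω_arm = x = 0 and total ω_sun = x + y = 1  ⇒  y = 1, x = 0
row 2 ring = −(17/61)·1 = -17/61
totals (row 1 + row 2): sun 0 + 1 = 1, ring 0 + (-17/61) = -17/61, arm 0 + 0 = 0
asked cell (row2, ring) = -17/61

row1: w_G1=0 w_G3=0 w_R=0
row2: w_G1=1 w_G3=-17/61 w_R=0
total: w_G1=1 w_G3=-17/61 w_R=0
asked value: -17/61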